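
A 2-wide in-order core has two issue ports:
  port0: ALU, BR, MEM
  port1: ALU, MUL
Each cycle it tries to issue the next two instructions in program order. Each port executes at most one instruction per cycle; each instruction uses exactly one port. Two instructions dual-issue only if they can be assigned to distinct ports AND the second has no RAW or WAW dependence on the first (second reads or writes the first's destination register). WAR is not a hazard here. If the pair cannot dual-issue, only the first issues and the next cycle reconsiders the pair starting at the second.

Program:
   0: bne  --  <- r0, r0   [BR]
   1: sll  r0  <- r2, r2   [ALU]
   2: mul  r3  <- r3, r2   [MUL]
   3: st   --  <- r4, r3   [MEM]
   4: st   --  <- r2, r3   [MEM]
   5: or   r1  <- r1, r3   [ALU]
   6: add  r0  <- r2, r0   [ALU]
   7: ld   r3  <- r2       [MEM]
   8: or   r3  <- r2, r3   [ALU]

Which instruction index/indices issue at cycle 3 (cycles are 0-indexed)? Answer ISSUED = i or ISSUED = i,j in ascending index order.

ISSUED = 4,5

#0 head=0: bne.BR/sll.ALU i0+i1 pair
#1 head=2: mul.MUL i2 RAW r3
#2 head=3: st.MEM i3 no-port MEM/MEM
#3 head=4: st.MEM/or.ALU i4+i5 pair
#4 head=6: add.ALU/ld.MEM i6+i7 pair
#5 head=8: or.ALU i8 tail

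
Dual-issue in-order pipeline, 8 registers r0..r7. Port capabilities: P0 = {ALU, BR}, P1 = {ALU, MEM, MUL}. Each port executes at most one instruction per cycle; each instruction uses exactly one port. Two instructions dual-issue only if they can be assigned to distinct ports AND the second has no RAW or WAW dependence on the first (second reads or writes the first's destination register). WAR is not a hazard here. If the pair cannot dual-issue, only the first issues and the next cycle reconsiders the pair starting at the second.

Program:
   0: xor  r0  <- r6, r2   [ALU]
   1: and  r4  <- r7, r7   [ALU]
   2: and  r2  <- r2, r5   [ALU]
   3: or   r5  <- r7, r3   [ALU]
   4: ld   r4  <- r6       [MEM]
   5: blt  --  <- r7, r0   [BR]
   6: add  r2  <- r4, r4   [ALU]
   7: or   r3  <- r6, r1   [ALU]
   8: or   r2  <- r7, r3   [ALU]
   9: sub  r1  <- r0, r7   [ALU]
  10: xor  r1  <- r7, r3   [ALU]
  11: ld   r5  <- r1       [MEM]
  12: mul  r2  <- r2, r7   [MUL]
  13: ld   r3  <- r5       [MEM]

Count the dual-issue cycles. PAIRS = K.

PAIRS = 5

c0: i0,i1 xor and  dual
c1: i2,i3 and or  dual
c2: i4,i5 ld blt  dual
c3: i6,i7 add or  dual
c4: i8,i9 or sub  dual
c5: i10 xor  RAW r1
c6: i11 ld  no-port MEM/MUL
c7: i12 mul  no-port MUL/MEM
c8: i13 ld  tail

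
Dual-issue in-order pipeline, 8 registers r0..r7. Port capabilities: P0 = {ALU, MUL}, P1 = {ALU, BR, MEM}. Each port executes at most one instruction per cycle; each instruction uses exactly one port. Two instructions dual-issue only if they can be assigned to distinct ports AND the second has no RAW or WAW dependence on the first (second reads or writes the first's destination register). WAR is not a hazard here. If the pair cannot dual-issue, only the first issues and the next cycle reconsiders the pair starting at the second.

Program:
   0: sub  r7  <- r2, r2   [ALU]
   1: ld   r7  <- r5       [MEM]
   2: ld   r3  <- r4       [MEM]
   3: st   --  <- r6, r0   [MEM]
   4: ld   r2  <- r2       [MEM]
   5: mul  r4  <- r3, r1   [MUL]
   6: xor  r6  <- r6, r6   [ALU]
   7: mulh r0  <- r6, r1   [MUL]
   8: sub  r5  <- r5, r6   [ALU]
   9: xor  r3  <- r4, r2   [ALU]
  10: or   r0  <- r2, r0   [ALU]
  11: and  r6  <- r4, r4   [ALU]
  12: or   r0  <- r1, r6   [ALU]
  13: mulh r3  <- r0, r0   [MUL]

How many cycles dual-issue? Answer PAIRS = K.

[0] i0  sub.ALU  -- WAW r7
[1] i1  ld.MEM  -- no-port MEM/MEM
[2] i2  ld.MEM  -- no-port MEM/MEM
[3] i3  st.MEM  -- no-port MEM/MEM
[4] i4&i5  ld.MEM;mul.MUL  -- pair
[5] i6  xor.ALU  -- RAW r6
[6] i7&i8  mulh.MUL;sub.ALU  -- pair
[7] i9&i10  xor.ALU;or.ALU  -- pair
[8] i11  and.ALU  -- RAW r6
[9] i12  or.ALU  -- RAW r0
[10] i13  mulh.MUL  -- tail

PAIRS = 3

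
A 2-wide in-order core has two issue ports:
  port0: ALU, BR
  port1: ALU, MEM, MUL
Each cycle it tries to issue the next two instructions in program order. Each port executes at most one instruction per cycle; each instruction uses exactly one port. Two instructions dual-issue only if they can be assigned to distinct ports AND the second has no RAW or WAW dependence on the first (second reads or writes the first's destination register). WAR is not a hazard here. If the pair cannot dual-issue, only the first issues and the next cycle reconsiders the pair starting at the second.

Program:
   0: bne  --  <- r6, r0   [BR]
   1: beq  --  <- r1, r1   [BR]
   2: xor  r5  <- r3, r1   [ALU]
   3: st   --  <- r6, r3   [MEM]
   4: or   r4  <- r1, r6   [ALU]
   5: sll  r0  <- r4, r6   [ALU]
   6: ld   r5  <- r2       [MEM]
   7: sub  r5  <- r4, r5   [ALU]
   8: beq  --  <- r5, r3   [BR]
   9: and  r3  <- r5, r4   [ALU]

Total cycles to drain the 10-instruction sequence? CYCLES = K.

CYCLES = 6

#0 head=0: bne i0 no-port BR/BR
#1 head=1: beq xor i1/i2 dual
#2 head=3: st or i3/i4 dual
#3 head=5: sll ld i5/i6 dual
#4 head=7: sub i7 RAW r5
#5 head=8: beq and i8/i9 dual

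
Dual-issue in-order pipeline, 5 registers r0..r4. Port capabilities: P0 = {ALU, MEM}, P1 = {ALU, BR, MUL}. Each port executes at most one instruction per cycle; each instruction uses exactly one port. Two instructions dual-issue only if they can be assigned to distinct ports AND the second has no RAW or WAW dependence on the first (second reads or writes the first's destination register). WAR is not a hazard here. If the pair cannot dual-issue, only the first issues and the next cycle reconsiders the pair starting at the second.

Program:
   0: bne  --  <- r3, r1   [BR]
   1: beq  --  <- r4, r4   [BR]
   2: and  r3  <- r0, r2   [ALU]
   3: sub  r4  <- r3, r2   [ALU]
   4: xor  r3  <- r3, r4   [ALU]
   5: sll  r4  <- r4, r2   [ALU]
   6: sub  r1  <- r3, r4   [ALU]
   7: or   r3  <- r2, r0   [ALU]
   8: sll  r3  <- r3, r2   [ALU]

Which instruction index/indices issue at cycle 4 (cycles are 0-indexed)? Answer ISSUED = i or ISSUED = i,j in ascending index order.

[0] i0  bne.BR  -- no-port BR/BR
[1] i1&i2  beq.BR and.ALU  -- pair
[2] i3  sub.ALU  -- RAW r4
[3] i4&i5  xor.ALU sll.ALU  -- pair
[4] i6&i7  sub.ALU or.ALU  -- pair
[5] i8  sll.ALU  -- tail

ISSUED = 6,7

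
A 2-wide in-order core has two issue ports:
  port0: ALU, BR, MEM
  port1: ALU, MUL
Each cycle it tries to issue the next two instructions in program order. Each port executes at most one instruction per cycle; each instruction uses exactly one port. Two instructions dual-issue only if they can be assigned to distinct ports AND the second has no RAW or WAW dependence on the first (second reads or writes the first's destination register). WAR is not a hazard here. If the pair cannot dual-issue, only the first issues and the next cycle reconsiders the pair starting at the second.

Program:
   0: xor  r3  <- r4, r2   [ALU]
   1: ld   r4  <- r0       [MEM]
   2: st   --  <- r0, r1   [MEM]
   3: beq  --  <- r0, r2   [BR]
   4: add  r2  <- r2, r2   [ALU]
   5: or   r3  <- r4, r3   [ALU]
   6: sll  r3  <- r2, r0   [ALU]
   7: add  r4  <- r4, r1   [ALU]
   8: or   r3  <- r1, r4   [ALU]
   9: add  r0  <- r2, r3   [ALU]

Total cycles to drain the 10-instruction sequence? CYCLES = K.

  cy0 -> i0+i1 (xor ld) 2-wide
  cy1 -> i2 (st) no-port MEM/BR
  cy2 -> i3+i4 (beq add) 2-wide
  cy3 -> i5 (or) WAW r3
  cy4 -> i6+i7 (sll add) 2-wide
  cy5 -> i8 (or) RAW r3
  cy6 -> i9 (add) tail

CYCLES = 7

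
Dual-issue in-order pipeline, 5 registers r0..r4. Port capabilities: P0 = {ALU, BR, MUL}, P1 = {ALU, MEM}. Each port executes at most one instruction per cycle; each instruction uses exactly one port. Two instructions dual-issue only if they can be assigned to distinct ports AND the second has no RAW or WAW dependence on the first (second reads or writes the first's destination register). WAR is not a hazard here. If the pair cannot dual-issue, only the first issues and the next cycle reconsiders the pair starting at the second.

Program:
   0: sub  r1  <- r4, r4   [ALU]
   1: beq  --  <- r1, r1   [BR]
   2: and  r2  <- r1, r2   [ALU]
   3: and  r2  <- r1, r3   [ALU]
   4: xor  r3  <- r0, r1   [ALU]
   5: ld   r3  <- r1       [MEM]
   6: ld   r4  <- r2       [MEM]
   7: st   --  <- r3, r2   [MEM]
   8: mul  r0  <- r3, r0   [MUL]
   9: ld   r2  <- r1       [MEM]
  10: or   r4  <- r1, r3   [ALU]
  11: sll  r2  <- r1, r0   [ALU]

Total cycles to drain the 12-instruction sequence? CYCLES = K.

CYCLES = 8

[0] i0  sub.ALU  -- RAW r1
[1] i1/i2  beq.BR+and.ALU  -- 2-wide
[2] i3/i4  and.ALU+xor.ALU  -- 2-wide
[3] i5  ld.MEM  -- no-port MEM/MEM
[4] i6  ld.MEM  -- no-port MEM/MEM
[5] i7/i8  st.MEM+mul.MUL  -- 2-wide
[6] i9/i10  ld.MEM+or.ALU  -- 2-wide
[7] i11  sll.ALU  -- tail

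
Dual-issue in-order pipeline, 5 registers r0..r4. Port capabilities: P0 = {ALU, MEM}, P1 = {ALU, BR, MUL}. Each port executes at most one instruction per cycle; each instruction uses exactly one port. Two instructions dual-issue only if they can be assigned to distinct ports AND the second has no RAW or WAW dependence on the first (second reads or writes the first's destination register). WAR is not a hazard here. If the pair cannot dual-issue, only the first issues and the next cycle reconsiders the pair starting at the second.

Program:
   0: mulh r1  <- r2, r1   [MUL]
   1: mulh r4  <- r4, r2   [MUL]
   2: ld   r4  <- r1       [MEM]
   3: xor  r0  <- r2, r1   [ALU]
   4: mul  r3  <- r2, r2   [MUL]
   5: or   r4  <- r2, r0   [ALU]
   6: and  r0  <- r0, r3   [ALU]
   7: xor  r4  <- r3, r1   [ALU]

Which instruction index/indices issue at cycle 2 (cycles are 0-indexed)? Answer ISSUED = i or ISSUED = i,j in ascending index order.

ISSUED = 2,3

  cy0 -> i0 (mulh.MUL) no-port MUL/MUL
  cy1 -> i1 (mulh.MUL) WAW r4
  cy2 -> i2+i3 (ld.MEM/xor.ALU) pair
  cy3 -> i4+i5 (mul.MUL/or.ALU) pair
  cy4 -> i6+i7 (and.ALU/xor.ALU) pair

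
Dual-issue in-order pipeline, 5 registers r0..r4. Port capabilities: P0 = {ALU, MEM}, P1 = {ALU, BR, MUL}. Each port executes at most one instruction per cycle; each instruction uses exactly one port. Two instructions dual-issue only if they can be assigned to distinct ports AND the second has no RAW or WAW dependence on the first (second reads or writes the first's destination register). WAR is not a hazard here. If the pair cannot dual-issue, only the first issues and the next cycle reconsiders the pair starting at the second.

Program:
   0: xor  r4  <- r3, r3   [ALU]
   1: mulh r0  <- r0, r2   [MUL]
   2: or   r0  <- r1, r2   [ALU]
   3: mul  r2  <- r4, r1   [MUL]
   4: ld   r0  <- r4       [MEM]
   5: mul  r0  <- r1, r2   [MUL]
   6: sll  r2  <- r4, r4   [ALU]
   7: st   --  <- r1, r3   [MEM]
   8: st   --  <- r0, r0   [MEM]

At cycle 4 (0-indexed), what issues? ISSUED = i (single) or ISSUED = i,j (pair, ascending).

  cy0 -> i0+i1 (xor/mulh) 2-wide
  cy1 -> i2+i3 (or/mul) 2-wide
  cy2 -> i4 (ld) WAW r0
  cy3 -> i5+i6 (mul/sll) 2-wide
  cy4 -> i7 (st) no-port MEM/MEM
  cy5 -> i8 (st) tail

ISSUED = 7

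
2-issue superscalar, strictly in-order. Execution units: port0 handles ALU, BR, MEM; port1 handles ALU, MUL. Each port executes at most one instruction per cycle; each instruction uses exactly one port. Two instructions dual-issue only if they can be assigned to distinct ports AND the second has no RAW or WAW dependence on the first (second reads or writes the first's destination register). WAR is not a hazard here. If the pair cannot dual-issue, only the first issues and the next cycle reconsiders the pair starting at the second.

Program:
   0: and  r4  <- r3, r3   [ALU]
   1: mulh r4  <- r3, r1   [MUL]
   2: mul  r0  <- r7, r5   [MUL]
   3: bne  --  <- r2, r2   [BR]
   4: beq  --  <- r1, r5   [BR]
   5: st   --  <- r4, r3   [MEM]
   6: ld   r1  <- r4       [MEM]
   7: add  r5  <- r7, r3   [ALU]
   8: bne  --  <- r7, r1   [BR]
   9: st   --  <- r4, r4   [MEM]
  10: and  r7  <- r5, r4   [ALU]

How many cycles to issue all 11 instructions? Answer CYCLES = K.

0. and @i0  | WAW r4
1. mulh @i1  | no-port MUL/MUL
2. mul+bne @i2&i3  | dual
3. beq @i4  | no-port BR/MEM
4. st @i5  | no-port MEM/MEM
5. ld+add @i6&i7  | dual
6. bne @i8  | no-port BR/MEM
7. st+and @i9&i10  | dual

CYCLES = 8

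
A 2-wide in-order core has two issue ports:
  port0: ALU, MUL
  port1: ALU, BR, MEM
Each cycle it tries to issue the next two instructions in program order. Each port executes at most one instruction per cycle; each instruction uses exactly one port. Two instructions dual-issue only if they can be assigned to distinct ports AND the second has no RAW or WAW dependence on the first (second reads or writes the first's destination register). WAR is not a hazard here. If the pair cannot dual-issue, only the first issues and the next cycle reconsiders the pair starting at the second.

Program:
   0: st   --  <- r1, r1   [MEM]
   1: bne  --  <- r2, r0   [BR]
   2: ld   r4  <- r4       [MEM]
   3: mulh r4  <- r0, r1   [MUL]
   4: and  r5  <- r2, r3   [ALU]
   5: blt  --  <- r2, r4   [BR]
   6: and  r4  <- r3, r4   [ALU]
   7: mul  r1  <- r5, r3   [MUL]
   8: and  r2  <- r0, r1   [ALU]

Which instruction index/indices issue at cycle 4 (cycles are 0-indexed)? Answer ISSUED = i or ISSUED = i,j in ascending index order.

ISSUED = 5,6

#0 head=0: st i0 no-port MEM/BR
#1 head=1: bne i1 no-port BR/MEM
#2 head=2: ld i2 WAW r4
#3 head=3: mulh;and i3,i4 2-wide
#4 head=5: blt;and i5,i6 2-wide
#5 head=7: mul i7 RAW r1
#6 head=8: and i8 tail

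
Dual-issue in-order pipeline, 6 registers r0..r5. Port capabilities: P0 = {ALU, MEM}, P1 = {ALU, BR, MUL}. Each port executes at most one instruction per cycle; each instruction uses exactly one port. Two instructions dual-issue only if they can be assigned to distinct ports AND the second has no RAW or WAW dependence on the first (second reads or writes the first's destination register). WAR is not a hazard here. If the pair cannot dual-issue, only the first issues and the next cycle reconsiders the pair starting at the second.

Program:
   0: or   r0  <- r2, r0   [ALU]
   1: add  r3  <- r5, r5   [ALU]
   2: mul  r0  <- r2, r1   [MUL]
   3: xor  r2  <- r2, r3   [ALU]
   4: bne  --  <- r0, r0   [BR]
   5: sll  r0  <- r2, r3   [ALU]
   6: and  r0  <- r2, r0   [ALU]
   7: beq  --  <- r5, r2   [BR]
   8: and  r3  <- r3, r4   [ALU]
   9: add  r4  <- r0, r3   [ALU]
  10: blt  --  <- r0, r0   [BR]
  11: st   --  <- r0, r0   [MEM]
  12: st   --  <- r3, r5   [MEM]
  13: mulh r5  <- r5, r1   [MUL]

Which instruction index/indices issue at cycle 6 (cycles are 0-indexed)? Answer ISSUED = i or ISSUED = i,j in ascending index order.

#0 head=0: or add i0+i1 dual
#1 head=2: mul xor i2+i3 dual
#2 head=4: bne sll i4+i5 dual
#3 head=6: and beq i6+i7 dual
#4 head=8: and i8 RAW r3
#5 head=9: add blt i9+i10 dual
#6 head=11: st i11 no-port MEM/MEM
#7 head=12: st mulh i12+i13 dual

ISSUED = 11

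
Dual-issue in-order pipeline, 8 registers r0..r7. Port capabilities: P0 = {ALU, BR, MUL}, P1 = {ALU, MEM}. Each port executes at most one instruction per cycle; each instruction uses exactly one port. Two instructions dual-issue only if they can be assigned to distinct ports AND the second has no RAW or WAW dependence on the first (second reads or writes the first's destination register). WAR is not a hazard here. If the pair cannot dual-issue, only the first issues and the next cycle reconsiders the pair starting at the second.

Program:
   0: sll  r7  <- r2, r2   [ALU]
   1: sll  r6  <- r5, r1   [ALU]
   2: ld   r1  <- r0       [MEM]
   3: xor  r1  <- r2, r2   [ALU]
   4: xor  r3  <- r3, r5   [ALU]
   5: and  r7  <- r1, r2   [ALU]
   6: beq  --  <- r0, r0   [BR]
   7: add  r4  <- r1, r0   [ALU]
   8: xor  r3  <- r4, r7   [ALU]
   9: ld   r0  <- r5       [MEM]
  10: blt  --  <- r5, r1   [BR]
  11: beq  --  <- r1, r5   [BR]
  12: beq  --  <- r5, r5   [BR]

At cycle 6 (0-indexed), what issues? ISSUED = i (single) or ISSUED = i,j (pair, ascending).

ISSUED = 10

0. sll.ALU;sll.ALU @i0&i1  | 2-wide
1. ld.MEM @i2  | WAW r1
2. xor.ALU;xor.ALU @i3&i4  | 2-wide
3. and.ALU;beq.BR @i5&i6  | 2-wide
4. add.ALU @i7  | RAW r4
5. xor.ALU;ld.MEM @i8&i9  | 2-wide
6. blt.BR @i10  | no-port BR/BR
7. beq.BR @i11  | no-port BR/BR
8. beq.BR @i12  | tail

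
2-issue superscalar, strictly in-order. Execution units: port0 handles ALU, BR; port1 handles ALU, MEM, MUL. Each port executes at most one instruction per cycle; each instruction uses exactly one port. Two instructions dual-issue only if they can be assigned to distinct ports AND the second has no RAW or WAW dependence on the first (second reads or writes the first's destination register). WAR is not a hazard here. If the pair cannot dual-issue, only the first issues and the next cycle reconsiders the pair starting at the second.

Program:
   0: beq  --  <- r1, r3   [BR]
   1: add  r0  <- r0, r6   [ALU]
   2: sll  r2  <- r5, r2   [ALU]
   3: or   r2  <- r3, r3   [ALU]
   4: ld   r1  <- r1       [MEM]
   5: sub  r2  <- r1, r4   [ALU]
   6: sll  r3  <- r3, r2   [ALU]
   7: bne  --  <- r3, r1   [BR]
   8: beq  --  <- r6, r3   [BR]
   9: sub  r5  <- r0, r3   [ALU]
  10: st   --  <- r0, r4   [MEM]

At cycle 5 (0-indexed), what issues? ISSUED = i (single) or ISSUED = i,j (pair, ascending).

ISSUED = 7

  cy0 -> i0&i1 (beq/add) 2-wide
  cy1 -> i2 (sll) WAW r2
  cy2 -> i3&i4 (or/ld) 2-wide
  cy3 -> i5 (sub) RAW r2
  cy4 -> i6 (sll) RAW r3
  cy5 -> i7 (bne) no-port BR/BR
  cy6 -> i8&i9 (beq/sub) 2-wide
  cy7 -> i10 (st) tail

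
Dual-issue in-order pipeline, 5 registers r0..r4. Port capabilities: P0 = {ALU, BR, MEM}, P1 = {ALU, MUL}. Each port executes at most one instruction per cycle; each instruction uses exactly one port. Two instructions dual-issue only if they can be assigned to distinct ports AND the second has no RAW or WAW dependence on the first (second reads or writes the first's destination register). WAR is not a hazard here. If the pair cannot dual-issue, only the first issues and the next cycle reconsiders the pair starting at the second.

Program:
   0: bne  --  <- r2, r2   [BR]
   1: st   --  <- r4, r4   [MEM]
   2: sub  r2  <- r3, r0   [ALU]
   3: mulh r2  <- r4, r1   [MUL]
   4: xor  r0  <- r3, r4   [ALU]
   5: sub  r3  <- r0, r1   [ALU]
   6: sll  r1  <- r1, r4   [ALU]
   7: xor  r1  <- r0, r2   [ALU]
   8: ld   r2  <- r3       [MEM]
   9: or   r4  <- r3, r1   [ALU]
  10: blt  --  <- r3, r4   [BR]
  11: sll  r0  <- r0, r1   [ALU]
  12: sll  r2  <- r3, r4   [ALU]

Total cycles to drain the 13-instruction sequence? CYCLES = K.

0. bne.BR @i0  | no-port BR/MEM
1. st.MEM sub.ALU @i1+i2  | dual
2. mulh.MUL xor.ALU @i3+i4  | dual
3. sub.ALU sll.ALU @i5+i6  | dual
4. xor.ALU ld.MEM @i7+i8  | dual
5. or.ALU @i9  | RAW r4
6. blt.BR sll.ALU @i10+i11  | dual
7. sll.ALU @i12  | tail

CYCLES = 8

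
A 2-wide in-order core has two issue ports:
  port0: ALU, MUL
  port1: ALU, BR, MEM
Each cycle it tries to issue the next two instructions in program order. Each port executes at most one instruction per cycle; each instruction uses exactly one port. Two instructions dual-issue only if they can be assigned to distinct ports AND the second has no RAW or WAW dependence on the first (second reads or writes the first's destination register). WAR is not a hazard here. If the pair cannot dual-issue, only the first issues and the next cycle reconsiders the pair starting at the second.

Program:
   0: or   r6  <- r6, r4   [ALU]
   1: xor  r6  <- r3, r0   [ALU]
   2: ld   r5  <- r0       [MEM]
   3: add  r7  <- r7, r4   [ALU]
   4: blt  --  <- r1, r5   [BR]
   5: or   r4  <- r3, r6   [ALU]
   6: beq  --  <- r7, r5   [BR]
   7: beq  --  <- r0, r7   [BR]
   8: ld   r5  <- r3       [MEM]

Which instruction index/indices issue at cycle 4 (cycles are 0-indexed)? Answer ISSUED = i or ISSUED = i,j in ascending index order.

ISSUED = 7

c0: i0 or.ALU  WAW r6
c1: i1+i2 xor.ALU ld.MEM  2-wide
c2: i3+i4 add.ALU blt.BR  2-wide
c3: i5+i6 or.ALU beq.BR  2-wide
c4: i7 beq.BR  no-port BR/MEM
c5: i8 ld.MEM  tail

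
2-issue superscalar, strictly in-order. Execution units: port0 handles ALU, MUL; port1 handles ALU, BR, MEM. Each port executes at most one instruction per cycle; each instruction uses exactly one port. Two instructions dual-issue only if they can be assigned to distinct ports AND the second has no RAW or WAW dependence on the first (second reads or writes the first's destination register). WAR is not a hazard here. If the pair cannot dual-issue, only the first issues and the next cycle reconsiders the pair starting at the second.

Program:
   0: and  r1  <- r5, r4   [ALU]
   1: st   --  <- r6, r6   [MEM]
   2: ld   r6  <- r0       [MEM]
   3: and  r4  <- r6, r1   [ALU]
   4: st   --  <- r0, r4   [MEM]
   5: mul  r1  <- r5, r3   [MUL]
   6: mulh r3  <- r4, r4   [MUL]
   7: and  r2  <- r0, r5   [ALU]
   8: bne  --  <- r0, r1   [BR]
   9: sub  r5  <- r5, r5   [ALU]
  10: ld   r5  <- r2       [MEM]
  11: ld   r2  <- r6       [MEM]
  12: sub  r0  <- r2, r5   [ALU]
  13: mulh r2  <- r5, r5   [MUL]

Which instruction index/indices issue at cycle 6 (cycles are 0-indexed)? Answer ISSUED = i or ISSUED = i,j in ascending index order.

c0: i0+i1 and.ALU;st.MEM  dual
c1: i2 ld.MEM  RAW r6
c2: i3 and.ALU  RAW r4
c3: i4+i5 st.MEM;mul.MUL  dual
c4: i6+i7 mulh.MUL;and.ALU  dual
c5: i8+i9 bne.BR;sub.ALU  dual
c6: i10 ld.MEM  no-port MEM/MEM
c7: i11 ld.MEM  RAW r2
c8: i12+i13 sub.ALU;mulh.MUL  dual

ISSUED = 10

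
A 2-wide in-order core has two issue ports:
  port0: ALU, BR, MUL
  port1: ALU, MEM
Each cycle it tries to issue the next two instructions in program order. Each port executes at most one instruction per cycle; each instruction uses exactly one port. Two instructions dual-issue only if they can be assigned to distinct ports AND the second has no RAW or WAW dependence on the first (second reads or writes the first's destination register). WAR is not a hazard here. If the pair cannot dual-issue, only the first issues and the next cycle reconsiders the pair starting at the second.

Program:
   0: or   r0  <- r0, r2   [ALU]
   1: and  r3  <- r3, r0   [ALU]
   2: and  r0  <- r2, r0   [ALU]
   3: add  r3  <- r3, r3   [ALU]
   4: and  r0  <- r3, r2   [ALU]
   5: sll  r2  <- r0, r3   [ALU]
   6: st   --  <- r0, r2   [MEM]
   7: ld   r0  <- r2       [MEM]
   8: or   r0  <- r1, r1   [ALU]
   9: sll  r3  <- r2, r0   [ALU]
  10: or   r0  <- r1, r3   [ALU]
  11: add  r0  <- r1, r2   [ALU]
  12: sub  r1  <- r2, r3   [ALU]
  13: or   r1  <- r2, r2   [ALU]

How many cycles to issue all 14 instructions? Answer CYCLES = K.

[0] i0  or.ALU  -- RAW r0
[1] i1,i2  and.ALU+and.ALU  -- 2-wide
[2] i3  add.ALU  -- RAW r3
[3] i4  and.ALU  -- RAW r0
[4] i5  sll.ALU  -- RAW r2
[5] i6  st.MEM  -- no-port MEM/MEM
[6] i7  ld.MEM  -- WAW r0
[7] i8  or.ALU  -- RAW r0
[8] i9  sll.ALU  -- RAW r3
[9] i10  or.ALU  -- WAW r0
[10] i11,i12  add.ALU+sub.ALU  -- 2-wide
[11] i13  or.ALU  -- tail

CYCLES = 12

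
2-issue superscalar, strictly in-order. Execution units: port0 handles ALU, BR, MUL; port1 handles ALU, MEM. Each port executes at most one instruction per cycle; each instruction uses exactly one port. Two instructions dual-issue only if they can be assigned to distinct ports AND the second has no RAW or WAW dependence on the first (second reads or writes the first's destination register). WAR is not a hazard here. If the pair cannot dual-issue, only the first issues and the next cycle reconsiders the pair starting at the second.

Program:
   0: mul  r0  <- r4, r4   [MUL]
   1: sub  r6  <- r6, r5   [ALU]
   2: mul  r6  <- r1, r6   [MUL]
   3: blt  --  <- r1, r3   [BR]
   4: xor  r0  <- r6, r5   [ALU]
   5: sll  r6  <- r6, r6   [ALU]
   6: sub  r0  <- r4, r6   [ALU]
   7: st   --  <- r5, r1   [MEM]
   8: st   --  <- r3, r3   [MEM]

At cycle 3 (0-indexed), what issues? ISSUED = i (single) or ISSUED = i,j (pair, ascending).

#0 head=0: mul;sub i0/i1 pair
#1 head=2: mul i2 no-port MUL/BR
#2 head=3: blt;xor i3/i4 pair
#3 head=5: sll i5 RAW r6
#4 head=6: sub;st i6/i7 pair
#5 head=8: st i8 tail

ISSUED = 5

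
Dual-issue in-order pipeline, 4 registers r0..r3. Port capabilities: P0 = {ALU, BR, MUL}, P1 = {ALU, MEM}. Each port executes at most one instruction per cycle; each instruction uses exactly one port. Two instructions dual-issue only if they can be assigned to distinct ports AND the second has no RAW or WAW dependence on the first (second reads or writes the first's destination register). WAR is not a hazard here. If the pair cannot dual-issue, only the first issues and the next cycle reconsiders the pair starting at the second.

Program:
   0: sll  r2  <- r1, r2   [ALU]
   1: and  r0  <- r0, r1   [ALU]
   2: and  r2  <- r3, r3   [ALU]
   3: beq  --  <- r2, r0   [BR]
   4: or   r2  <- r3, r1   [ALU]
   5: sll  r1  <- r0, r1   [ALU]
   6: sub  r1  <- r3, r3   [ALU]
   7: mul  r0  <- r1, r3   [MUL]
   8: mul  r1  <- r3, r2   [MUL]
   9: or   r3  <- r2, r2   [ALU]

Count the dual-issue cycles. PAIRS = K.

PAIRS = 3

t=0 i0&i1:sll and ; pair
t=1 i2:and ; RAW r2
t=2 i3&i4:beq or ; pair
t=3 i5:sll ; WAW r1
t=4 i6:sub ; RAW r1
t=5 i7:mul ; no-port MUL/MUL
t=6 i8&i9:mul or ; pair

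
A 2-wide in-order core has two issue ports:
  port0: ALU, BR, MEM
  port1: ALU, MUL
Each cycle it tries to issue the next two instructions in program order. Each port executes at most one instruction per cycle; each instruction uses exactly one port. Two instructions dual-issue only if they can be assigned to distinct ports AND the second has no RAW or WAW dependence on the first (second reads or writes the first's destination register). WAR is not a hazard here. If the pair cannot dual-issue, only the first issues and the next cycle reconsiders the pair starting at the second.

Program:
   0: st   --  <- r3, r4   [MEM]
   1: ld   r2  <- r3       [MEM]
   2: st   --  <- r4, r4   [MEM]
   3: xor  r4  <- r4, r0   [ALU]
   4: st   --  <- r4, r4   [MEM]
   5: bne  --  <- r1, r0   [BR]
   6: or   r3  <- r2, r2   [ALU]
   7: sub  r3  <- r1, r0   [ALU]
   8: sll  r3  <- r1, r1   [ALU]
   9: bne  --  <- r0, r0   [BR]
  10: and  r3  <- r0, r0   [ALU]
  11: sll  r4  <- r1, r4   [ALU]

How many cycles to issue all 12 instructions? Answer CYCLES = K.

CYCLES = 8

#0 head=0: st.MEM i0 no-port MEM/MEM
#1 head=1: ld.MEM i1 no-port MEM/MEM
#2 head=2: st.MEM/xor.ALU i2+i3 dual
#3 head=4: st.MEM i4 no-port MEM/BR
#4 head=5: bne.BR/or.ALU i5+i6 dual
#5 head=7: sub.ALU i7 WAW r3
#6 head=8: sll.ALU/bne.BR i8+i9 dual
#7 head=10: and.ALU/sll.ALU i10+i11 dual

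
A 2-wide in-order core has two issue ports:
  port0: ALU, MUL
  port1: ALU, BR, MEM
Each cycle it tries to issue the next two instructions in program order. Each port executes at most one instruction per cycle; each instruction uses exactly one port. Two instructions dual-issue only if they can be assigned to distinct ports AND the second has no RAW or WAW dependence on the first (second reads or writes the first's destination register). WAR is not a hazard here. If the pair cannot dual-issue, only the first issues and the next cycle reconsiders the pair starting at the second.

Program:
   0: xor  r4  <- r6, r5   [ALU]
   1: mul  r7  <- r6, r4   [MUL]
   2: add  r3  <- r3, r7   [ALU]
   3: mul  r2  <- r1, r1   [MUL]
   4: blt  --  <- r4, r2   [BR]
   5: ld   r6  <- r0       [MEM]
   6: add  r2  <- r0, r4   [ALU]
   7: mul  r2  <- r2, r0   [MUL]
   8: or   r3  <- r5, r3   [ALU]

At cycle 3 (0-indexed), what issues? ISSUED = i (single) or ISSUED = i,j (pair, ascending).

t=0 i0:xor.ALU ; RAW r4
t=1 i1:mul.MUL ; RAW r7
t=2 i2/i3:add.ALU/mul.MUL ; dual
t=3 i4:blt.BR ; no-port BR/MEM
t=4 i5/i6:ld.MEM/add.ALU ; dual
t=5 i7/i8:mul.MUL/or.ALU ; dual

ISSUED = 4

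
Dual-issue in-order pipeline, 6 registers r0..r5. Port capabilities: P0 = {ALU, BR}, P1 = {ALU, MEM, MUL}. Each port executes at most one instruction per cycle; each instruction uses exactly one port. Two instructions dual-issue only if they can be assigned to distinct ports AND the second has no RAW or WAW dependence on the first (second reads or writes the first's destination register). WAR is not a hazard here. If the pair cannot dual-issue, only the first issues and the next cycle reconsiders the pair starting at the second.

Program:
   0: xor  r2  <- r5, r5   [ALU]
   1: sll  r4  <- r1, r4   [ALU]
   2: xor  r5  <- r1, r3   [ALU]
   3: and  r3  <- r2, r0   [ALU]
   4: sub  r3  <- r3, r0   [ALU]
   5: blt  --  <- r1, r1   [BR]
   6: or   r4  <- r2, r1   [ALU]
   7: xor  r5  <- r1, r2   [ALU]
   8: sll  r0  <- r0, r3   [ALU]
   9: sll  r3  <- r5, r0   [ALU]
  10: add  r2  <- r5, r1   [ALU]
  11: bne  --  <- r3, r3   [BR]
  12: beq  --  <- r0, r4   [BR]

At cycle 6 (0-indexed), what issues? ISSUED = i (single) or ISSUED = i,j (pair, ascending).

ISSUED = 11

  cy0 -> i0+i1 (xor;sll) pair
  cy1 -> i2+i3 (xor;and) pair
  cy2 -> i4+i5 (sub;blt) pair
  cy3 -> i6+i7 (or;xor) pair
  cy4 -> i8 (sll) RAW r0
  cy5 -> i9+i10 (sll;add) pair
  cy6 -> i11 (bne) no-port BR/BR
  cy7 -> i12 (beq) tail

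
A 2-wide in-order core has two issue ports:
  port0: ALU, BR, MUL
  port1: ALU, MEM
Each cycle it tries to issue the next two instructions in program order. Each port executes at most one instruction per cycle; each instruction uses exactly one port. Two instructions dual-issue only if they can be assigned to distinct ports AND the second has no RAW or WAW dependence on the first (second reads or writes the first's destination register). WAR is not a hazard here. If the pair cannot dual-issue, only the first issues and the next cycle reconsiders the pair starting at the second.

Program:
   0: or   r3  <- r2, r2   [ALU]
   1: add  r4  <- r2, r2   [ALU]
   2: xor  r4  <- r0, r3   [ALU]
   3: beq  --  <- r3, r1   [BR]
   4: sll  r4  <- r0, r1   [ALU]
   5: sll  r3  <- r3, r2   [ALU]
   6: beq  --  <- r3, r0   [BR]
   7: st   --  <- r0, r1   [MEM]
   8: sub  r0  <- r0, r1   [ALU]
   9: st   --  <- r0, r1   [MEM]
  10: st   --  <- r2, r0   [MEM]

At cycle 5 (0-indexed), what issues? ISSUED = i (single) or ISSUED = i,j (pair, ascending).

c0: i0&i1 or.ALU add.ALU  dual
c1: i2&i3 xor.ALU beq.BR  dual
c2: i4&i5 sll.ALU sll.ALU  dual
c3: i6&i7 beq.BR st.MEM  dual
c4: i8 sub.ALU  RAW r0
c5: i9 st.MEM  no-port MEM/MEM
c6: i10 st.MEM  tail

ISSUED = 9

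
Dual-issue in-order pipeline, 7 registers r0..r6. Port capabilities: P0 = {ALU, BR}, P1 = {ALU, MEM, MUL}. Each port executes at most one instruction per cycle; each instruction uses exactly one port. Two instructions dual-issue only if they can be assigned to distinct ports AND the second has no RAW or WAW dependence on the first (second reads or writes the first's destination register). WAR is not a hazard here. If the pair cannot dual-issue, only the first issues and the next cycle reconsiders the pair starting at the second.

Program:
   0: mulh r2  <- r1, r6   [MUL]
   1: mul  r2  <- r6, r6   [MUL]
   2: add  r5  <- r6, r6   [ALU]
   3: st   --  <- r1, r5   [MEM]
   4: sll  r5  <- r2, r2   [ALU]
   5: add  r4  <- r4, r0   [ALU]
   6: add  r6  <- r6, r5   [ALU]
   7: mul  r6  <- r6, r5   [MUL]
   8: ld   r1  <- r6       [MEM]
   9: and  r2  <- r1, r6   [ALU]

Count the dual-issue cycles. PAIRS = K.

  cy0 -> i0 (mulh.MUL) no-port MUL/MUL
  cy1 -> i1+i2 (mul.MUL;add.ALU) pair
  cy2 -> i3+i4 (st.MEM;sll.ALU) pair
  cy3 -> i5+i6 (add.ALU;add.ALU) pair
  cy4 -> i7 (mul.MUL) no-port MUL/MEM
  cy5 -> i8 (ld.MEM) RAW r1
  cy6 -> i9 (and.ALU) tail

PAIRS = 3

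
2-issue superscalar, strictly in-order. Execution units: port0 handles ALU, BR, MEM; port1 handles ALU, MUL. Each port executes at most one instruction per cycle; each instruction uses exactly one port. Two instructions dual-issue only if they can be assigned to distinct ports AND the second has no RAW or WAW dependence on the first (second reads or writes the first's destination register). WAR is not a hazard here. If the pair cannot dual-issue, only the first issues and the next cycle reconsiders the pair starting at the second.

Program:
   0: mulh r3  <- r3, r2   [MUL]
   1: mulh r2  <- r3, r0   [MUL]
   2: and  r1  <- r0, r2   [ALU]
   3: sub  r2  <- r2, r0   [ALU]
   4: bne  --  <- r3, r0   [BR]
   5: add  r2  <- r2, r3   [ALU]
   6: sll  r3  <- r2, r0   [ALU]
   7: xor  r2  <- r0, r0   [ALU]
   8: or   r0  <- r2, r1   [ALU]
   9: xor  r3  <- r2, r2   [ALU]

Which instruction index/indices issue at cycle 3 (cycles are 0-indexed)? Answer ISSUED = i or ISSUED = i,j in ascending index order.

ISSUED = 4,5

[0] i0  mulh  -- no-port MUL/MUL
[1] i1  mulh  -- RAW r2
[2] i2,i3  and+sub  -- pair
[3] i4,i5  bne+add  -- pair
[4] i6,i7  sll+xor  -- pair
[5] i8,i9  or+xor  -- pair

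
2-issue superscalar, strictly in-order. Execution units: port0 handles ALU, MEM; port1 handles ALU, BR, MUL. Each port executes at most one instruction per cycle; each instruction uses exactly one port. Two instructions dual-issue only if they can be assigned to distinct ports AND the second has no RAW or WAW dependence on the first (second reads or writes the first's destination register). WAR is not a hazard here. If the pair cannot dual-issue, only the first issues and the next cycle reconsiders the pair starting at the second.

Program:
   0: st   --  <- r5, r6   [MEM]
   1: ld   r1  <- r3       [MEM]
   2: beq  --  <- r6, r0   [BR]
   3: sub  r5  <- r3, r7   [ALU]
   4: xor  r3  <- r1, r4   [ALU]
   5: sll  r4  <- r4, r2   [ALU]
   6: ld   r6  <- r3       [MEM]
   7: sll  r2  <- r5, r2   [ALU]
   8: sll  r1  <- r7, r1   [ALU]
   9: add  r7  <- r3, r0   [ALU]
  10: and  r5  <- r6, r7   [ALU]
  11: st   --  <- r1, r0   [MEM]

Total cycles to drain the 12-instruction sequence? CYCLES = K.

CYCLES = 7

[0] i0  st.MEM  -- no-port MEM/MEM
[1] i1/i2  ld.MEM;beq.BR  -- 2-wide
[2] i3/i4  sub.ALU;xor.ALU  -- 2-wide
[3] i5/i6  sll.ALU;ld.MEM  -- 2-wide
[4] i7/i8  sll.ALU;sll.ALU  -- 2-wide
[5] i9  add.ALU  -- RAW r7
[6] i10/i11  and.ALU;st.MEM  -- 2-wide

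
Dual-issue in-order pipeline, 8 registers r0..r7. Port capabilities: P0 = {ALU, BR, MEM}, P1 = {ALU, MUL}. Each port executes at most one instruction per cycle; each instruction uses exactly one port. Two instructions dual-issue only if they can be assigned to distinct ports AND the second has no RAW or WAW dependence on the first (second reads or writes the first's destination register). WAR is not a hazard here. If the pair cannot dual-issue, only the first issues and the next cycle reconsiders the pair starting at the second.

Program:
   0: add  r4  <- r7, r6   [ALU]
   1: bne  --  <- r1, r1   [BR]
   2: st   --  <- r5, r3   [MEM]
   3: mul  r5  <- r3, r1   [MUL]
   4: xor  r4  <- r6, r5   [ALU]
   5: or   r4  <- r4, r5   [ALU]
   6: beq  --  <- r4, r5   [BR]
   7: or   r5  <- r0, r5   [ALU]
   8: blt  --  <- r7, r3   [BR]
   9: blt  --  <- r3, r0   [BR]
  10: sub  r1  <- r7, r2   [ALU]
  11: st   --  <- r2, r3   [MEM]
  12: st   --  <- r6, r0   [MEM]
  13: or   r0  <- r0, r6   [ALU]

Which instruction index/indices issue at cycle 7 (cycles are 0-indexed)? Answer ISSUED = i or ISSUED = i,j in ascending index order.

c0: i0&i1 add/bne  2-wide
c1: i2&i3 st/mul  2-wide
c2: i4 xor  RAW+WAW r4
c3: i5 or  RAW r4
c4: i6&i7 beq/or  2-wide
c5: i8 blt  no-port BR/BR
c6: i9&i10 blt/sub  2-wide
c7: i11 st  no-port MEM/MEM
c8: i12&i13 st/or  2-wide

ISSUED = 11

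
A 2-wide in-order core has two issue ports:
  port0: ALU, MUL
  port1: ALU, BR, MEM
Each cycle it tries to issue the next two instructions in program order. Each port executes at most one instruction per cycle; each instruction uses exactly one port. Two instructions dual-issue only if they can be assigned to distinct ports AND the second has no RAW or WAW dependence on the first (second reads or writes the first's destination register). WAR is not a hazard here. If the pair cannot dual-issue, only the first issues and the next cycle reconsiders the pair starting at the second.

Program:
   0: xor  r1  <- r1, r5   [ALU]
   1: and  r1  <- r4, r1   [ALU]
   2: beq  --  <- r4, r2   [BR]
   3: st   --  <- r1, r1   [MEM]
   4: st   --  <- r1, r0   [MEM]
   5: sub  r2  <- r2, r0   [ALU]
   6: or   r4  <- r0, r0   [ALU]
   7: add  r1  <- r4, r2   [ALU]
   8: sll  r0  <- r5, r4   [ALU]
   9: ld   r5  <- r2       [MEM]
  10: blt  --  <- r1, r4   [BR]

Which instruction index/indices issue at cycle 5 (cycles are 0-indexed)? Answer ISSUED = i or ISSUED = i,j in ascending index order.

ISSUED = 7,8

t=0 i0:xor ; RAW+WAW r1
t=1 i1/i2:and;beq ; pair
t=2 i3:st ; no-port MEM/MEM
t=3 i4/i5:st;sub ; pair
t=4 i6:or ; RAW r4
t=5 i7/i8:add;sll ; pair
t=6 i9:ld ; no-port MEM/BR
t=7 i10:blt ; tail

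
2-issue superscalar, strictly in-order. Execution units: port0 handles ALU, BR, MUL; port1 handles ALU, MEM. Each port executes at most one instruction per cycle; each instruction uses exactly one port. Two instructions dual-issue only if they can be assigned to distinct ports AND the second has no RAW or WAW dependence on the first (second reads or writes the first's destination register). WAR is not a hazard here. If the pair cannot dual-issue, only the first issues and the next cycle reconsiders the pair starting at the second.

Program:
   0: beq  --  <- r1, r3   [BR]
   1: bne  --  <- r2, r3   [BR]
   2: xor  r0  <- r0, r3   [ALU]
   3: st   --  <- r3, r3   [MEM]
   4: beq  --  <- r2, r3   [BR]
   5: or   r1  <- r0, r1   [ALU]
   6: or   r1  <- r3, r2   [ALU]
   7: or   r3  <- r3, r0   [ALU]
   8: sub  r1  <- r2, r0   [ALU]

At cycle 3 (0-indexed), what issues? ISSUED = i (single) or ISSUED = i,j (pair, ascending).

ISSUED = 5

0. beq @i0  | no-port BR/BR
1. bne xor @i1,i2  | 2-wide
2. st beq @i3,i4  | 2-wide
3. or @i5  | WAW r1
4. or or @i6,i7  | 2-wide
5. sub @i8  | tail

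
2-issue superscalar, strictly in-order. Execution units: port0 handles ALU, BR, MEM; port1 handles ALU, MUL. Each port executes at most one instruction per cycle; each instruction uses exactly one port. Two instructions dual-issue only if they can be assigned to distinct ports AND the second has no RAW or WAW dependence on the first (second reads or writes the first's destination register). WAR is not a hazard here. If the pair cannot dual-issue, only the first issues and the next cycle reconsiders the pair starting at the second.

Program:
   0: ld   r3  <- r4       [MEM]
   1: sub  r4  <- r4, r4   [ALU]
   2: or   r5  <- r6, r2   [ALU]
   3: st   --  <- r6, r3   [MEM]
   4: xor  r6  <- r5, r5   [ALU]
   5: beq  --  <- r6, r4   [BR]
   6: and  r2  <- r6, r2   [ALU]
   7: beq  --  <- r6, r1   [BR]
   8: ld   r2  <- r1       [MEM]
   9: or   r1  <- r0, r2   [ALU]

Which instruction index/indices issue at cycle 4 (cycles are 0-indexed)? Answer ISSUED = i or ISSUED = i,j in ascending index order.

[0] i0+i1  ld sub  -- 2-wide
[1] i2+i3  or st  -- 2-wide
[2] i4  xor  -- RAW r6
[3] i5+i6  beq and  -- 2-wide
[4] i7  beq  -- no-port BR/MEM
[5] i8  ld  -- RAW r2
[6] i9  or  -- tail

ISSUED = 7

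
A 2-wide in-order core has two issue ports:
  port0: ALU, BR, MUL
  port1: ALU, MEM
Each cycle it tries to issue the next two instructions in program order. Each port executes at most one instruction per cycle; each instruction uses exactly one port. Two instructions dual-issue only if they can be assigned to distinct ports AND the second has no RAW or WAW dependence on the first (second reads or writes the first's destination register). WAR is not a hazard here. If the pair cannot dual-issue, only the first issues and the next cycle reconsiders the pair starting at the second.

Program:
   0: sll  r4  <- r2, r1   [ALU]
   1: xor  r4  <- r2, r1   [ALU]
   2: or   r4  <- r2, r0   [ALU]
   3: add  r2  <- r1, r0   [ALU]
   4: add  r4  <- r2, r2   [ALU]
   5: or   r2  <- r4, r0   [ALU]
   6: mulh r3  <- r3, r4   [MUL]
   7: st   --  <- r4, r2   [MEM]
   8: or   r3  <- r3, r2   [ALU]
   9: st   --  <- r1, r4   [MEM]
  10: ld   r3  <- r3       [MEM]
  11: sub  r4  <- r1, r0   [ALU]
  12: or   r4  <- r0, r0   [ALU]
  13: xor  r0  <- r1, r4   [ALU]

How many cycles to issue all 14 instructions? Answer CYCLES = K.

#0 head=0: sll i0 WAW r4
#1 head=1: xor i1 WAW r4
#2 head=2: or;add i2/i3 pair
#3 head=4: add i4 RAW r4
#4 head=5: or;mulh i5/i6 pair
#5 head=7: st;or i7/i8 pair
#6 head=9: st i9 no-port MEM/MEM
#7 head=10: ld;sub i10/i11 pair
#8 head=12: or i12 RAW r4
#9 head=13: xor i13 tail

CYCLES = 10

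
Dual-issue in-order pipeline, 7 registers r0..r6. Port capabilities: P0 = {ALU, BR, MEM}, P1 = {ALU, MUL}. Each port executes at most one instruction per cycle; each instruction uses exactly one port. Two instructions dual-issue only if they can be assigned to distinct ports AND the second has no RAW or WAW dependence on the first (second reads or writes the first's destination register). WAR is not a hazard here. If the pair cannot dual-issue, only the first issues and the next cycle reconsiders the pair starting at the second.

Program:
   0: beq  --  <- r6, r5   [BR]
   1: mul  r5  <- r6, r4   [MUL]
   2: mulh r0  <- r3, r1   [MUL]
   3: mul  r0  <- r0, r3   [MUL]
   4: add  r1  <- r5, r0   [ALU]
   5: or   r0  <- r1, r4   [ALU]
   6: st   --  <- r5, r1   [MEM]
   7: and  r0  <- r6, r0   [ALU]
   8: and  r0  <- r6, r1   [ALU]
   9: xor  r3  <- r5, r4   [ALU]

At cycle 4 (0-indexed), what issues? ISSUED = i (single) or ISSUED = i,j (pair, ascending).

#0 head=0: beq mul i0/i1 pair
#1 head=2: mulh i2 no-port MUL/MUL
#2 head=3: mul i3 RAW r0
#3 head=4: add i4 RAW r1
#4 head=5: or st i5/i6 pair
#5 head=7: and i7 WAW r0
#6 head=8: and xor i8/i9 pair

ISSUED = 5,6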